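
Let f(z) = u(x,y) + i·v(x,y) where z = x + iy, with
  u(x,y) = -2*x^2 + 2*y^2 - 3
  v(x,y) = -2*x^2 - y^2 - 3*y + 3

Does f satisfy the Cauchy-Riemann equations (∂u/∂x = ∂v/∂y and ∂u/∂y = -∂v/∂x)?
∂u/∂x = -4*x
∂v/∂y = -2*y - 3
∂u/∂y = 4*y
∂v/∂x = -4*x
∂u/∂x ≠ ∂v/∂y and ∂u/∂y ≠ -∂v/∂x; the Cauchy-Riemann equations are not satisfied, so f is not analytic.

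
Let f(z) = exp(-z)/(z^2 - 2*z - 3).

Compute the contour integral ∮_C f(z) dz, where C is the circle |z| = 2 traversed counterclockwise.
-exp(1)*I*pi/2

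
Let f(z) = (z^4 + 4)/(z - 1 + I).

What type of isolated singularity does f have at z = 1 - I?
The numerator vanishes at z = 1 - I ((1 - I)^4 = -4), so it is divisible by z - 1 + I:
  z^4 + 4 = (z - 1 + I)*(z^3 + z^2 - I*z^2 - 2*I*z - 2 - 2*I)
Hence for z ≠ 1 - I, f(z) = z^3 + z^2 - I*z^2 - 2*I*z - 2 - 2*I, a polynomial, and lim_{z→1 - I} f(z) = -8 - 8*I is finite.
So the singularity is removable.

Final answer: removable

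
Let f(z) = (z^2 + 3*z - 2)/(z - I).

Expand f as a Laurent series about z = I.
(-3 + 3*I)/(z - I) + 3 + 2*I + (z - I)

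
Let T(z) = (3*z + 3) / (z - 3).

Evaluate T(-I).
Substitute z = -I:
  numerator:   3*(-I) + 3 = 3 - 3*I
  denominator: (-I) - 3 = -3 - I
T(-I) = (3 - 3*I)/(-3 - I); multiplying numerator and denominator by the conjugate -3 + I gives (-6 + 12*I)/10 = -3/5 + 6*I/5

Final answer: -3/5 + 6*I/5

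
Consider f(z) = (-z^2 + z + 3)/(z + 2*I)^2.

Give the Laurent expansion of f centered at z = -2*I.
Put w = z - (-2*I), i.e. z = w - 2*I. The denominator is w^2, so it suffices to rewrite the numerator in powers of w.

P(z) = -z^2 + z + 3
P(w - 2*I) = 7 - 2*I + (1 + 4*I)*w - w^2

Dividing each term by w^2:
  f = (7 - 2*I)/w^2 + (1 + 4*I)/w - 1

Substituting back w = z + 2*I:
  f(z) = (7 - 2*I)/(z + 2*I)^2 + (1 + 4*I)/(z + 2*I) - 1

The series is finite because the numerator is a polynomial; the negative powers form the principal part, and the coefficient of 1/(z + 2*I) gives Res(f, -2*I) = 1 + 4*I.

Final answer: (7 - 2*I)/(z + 2*I)^2 + (1 + 4*I)/(z + 2*I) - 1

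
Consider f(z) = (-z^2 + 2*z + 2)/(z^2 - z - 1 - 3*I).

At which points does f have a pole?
The singularities of f are the zeros of the denominator. Factoring,
  z^2 - z - 1 - 3*I = (z - 2 - I)*(z + 1 + I)
so the candidates are z = 2 + I, z = -1 - I.

Check the numerator P(z) = -z^2 + 2*z + 2 at each one:
  P(2 + I) = 3 - 2*I ≠ 0, so z = 2 + I is a (simple) pole.
  P(-1 - I) = -4*I ≠ 0, so z = -1 - I is a (simple) pole.

Poles of f: {-1 - I, 2 + I}

Final answer: {-1 - I, 2 + I}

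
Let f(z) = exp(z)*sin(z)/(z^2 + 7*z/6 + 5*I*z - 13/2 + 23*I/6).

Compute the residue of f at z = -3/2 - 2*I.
Write f(z) = P(z)/Q(z) with P(z) = exp(z)*sin(z) and Q(z) = z^2 + 7*z/6 + 5*I*z - 13/2 + 23*I/6.
The denominator factors as Q(z) = (z + 3/2 + 2*I)*(z - 1/3 + 3*I), so z = -3/2 - 2*I is a simple zero of Q and P is analytic there; z = -3/2 - 2*I is therefore a simple pole and
  Res(f, z₀) = P(z₀)/Q'(z₀).

Q'(z) = 2*z + 7/6 + 5*I, so Q'(-3/2 - 2*I) = -11/6 + I.
P(-3/2 - 2*I) = -exp(-3/2 - 2*I)*sin(3/2 + 2*I).

Res(f, -3/2 - 2*I) = (-exp(-3/2 - 2*I)*sin(3/2 + 2*I))/(-11/6 + I) = (66/157 + 36*I/157)*exp(-3/2 - 2*I)*sin(3/2 + 2*I)

Final answer: (66/157 + 36*I/157)*exp(-3/2 - 2*I)*sin(3/2 + 2*I)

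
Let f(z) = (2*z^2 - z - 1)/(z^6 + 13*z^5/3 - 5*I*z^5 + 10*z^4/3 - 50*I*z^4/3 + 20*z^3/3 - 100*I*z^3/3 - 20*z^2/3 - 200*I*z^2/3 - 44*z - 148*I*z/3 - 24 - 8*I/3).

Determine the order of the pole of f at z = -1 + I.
Factor the denominator:
  z^6 + 13*z^5/3 - 5*I*z^5 + 10*z^4/3 - 50*I*z^4/3 + 20*z^3/3 - 100*I*z^3/3 - 20*z^2/3 - 200*I*z^2/3 - 44*z - 148*I*z/3 - 24 - 8*I/3 = (z + 1 - I)^4*(z + 2*I)*(z + 1/3 - 3*I)

The numerator P(z) = 2*z^2 - z - 1 has P(-1 + I) = -5*I ≠ 0, so no factor of (z + 1 - I) cancels.
Near z = -1 + I we can therefore write f(z) = g(z)/(z + 1 - I)^4 with g analytic at -1 + I and g(-1 + I) ≠ 0 (g is the numerator divided by the remaining denominator factors).

Hence z = -1 + I is a pole of order 4.

Final answer: 4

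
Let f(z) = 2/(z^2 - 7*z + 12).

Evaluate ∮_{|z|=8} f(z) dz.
By the residue theorem, ∮_C f(z) dz = 2πi · (sum of the residues of f at the poles inside |z| = 8).

The denominator factors as (z - 3)*(z - 4), so the singularities of f are simple poles at z = 3, z = 4.
  |3|² = 9 < 64 = 8², so this pole is inside the contour.
  |4|² = 16 < 64 = 8², so this pole is inside the contour.

With P(z) = 2 and Q(z) = z^2 - 7*z + 12, each pole is simple, so Res(f, z₀) = P(z₀)/Q'(z₀) with Q'(z) = 2*z - 7.
  Res(f, 3) = P(3)/Q'(3) = (2)/(-1) = -2
  Res(f, 4) = P(4)/Q'(4) = (2)/(1) = 2

Sum of residues inside C: 0
∮_C f(z) dz = 2πi · (0) = 0

Final answer: 0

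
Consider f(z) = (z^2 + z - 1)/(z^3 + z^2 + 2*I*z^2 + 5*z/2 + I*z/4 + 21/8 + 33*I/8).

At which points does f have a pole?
The singularities of f are the zeros of the denominator. Factoring,
  z^3 + z^2 + 2*I*z^2 + 5*z/2 + I*z/4 + 21/8 + 33*I/8 = (z + 1/2 + 3*I/2)*(z - 3*I/2)*(z + 1/2 + 2*I)
so the candidates are z = -1/2 - 3*I/2, z = 3*I/2, z = -1/2 - 2*I.

Check the numerator P(z) = z^2 + z - 1 at each one:
  P(-1/2 - 3*I/2) = -7/2 ≠ 0, so z = -1/2 - 3*I/2 is a (simple) pole.
  P(3*I/2) = -13/4 + 3*I/2 ≠ 0, so z = 3*I/2 is a (simple) pole.
  P(-1/2 - 2*I) = -21/4 ≠ 0, so z = -1/2 - 2*I is a (simple) pole.

Poles of f: {-1/2 - 2*I, -1/2 - 3*I/2, 3*I/2}

Final answer: {-1/2 - 2*I, -1/2 - 3*I/2, 3*I/2}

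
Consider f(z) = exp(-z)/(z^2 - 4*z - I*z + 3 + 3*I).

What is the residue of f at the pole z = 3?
Write f(z) = P(z)/Q(z) with P(z) = exp(-z) and Q(z) = z^2 - 4*z - I*z + 3 + 3*I.
The denominator factors as Q(z) = (z - 3)*(z - 1 - I), so z = 3 is a simple zero of Q and P is analytic there; z = 3 is therefore a simple pole and
  Res(f, z₀) = P(z₀)/Q'(z₀).

Q'(z) = 2*z - 4 - I, so Q'(3) = 2 - I.
P(3) = exp(-3).

Res(f, 3) = (exp(-3))/(2 - I) = (2/5 + I/5)*exp(-3)

Final answer: (2/5 + I/5)*exp(-3)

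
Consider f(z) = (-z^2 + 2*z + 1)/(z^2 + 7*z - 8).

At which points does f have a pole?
{-8, 1}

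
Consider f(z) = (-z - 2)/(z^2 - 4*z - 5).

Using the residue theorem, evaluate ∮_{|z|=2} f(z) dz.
I*pi/3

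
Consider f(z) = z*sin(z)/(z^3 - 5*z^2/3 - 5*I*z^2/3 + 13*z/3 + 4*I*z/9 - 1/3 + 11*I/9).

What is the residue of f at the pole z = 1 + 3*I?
Write f(z) = P(z)/Q(z) with P(z) = z*sin(z) and Q(z) = z^3 - 5*z^2/3 - 5*I*z^2/3 + 13*z/3 + 4*I*z/9 - 1/3 + 11*I/9.
The denominator factors as Q(z) = (z + I/3)*(z - 1 - 3*I)*(z - 2/3 + I), so z = 1 + 3*I is a simple zero of Q and P is analytic there; z = 1 + 3*I is therefore a simple pole and
  Res(f, z₀) = P(z₀)/Q'(z₀).

Q'(z) = 3*z^2 - 10*z/3 - 10*I*z/3 + 13/3 + 4*I/9, so Q'(1 + 3*I) = -13 + 46*I/9.
P(1 + 3*I) = (1 + 3*I)*sin(1 + 3*I).

Res(f, 1 + 3*I) = ((1 + 3*I)*sin(1 + 3*I))/(-13 + 46*I/9) = (189/15805 - 3573*I/15805)*sin(1 + 3*I)

Final answer: (189/15805 - 3573*I/15805)*sin(1 + 3*I)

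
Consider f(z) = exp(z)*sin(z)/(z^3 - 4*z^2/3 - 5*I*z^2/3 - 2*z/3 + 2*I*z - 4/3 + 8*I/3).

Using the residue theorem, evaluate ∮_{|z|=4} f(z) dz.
By the residue theorem, ∮_C f(z) dz = 2πi · (sum of the residues of f at the poles inside |z| = 4).

The denominator factors as (z - 2*I)*(z - 2)*(z + 2/3 + I/3), so the singularities of f are simple poles at z = 2*I, z = 2, z = -2/3 - I/3.
  |2*I|² = 4 < 16 = 4², so this pole is inside the contour.
  |2|² = 4 < 16 = 4², so this pole is inside the contour.
  |-2/3 - I/3|² = 5/9 < 16 = 4², so this pole is inside the contour.

With P(z) = exp(z)*sin(z) and Q(z) = z^3 - 4*z^2/3 - 5*I*z^2/3 - 2*z/3 + 2*I*z - 4/3 + 8*I/3, each pole is simple, so Res(f, z₀) = P(z₀)/Q'(z₀) with Q'(z) = 3*z^2 - 8*z/3 - 10*I*z/3 - 2/3 + 2*I.
  Res(f, 2*I) = P(2*I)/Q'(2*I) = (I*exp(2*I)*sinh(2))/(-6 - 10*I/3) = (-15/212 - 27*I/212)*exp(2*I)*sinh(2)
  Res(f, 2) = P(2)/Q'(2) = (exp(2)*sin(2))/(6 - 14*I/3) = (27/260 + 21*I/260)*exp(2)*sin(2)
  Res(f, -2/3 - I/3) = P(-2/3 - I/3)/Q'(-2/3 - I/3) = (-exp(-2/3 - I/3)*sin(2/3 + I/3))/(1 + 58*I/9) = (-81/3445 + 522*I/3445)*exp(-2/3 - I/3)*sin(2/3 + I/3)

Sum of residues inside C: (-15/212 - 27*I/212)*exp(2*I)*sinh(2) + (-81/3445 + 522*I/3445)*exp(-2/3 - I/3)*sin(2/3 + I/3) + (27/260 + 21*I/260)*exp(2)*sin(2)
∮_C f(z) dz = 2πi · ((-15/212 - 27*I/212)*exp(2*I)*sinh(2) + (-81/3445 + 522*I/3445)*exp(-2/3 - I/3)*sin(2/3 + I/3) + (27/260 + 21*I/260)*exp(2)*sin(2)) = pi*(-1044/3445 - 162*I/3445)*exp(-2/3 - I/3)*sin(2/3 + I/3) + pi*(27/106 - 15*I/106)*exp(2*I)*sinh(2) + pi*(-21/130 + 27*I/130)*exp(2)*sin(2)

Final answer: pi*(-1044/3445 - 162*I/3445)*exp(-2/3 - I/3)*sin(2/3 + I/3) + pi*(27/106 - 15*I/106)*exp(2*I)*sinh(2) + pi*(-21/130 + 27*I/130)*exp(2)*sin(2)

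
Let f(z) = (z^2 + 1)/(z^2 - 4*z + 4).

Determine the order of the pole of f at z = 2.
2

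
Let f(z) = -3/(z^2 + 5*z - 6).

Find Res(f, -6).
Write f(z) = P(z)/Q(z) with P(z) = -3 and Q(z) = z^2 + 5*z - 6.
The denominator factors as Q(z) = (z - 1)*(z + 6), so z = -6 is a simple zero of Q and P is analytic there; z = -6 is therefore a simple pole and
  Res(f, z₀) = P(z₀)/Q'(z₀).

Q'(z) = 2*z + 5, so Q'(-6) = -7.
P(-6) = -3.

Res(f, -6) = (-3)/(-7) = 3/7

Final answer: 3/7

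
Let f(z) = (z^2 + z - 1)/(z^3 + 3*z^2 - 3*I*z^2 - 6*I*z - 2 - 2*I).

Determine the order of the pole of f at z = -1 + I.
Factor the denominator:
  z^3 + 3*z^2 - 3*I*z^2 - 6*I*z - 2 - 2*I = (z + 1 - I)^3

The numerator P(z) = z^2 + z - 1 has P(-1 + I) = -2 - I ≠ 0, so no factor of (z + 1 - I) cancels.
Near z = -1 + I we can therefore write f(z) = g(z)/(z + 1 - I)^3 with g analytic at -1 + I and g(-1 + I) ≠ 0 (g is just the numerator).

Hence z = -1 + I is a pole of order 3.

Final answer: 3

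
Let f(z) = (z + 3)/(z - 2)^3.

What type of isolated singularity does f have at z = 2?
Write f(z) = g(z)/(z - 2)^3 with g(z) = z + 3.
g is entire and g(2) = 5 ≠ 0, so no factor of (z - 2) cancels: the Laurent expansion of f about z = 2 starts at the power -3, i.e. lim_{z→z₀} (z - z₀)^3 f(z) = 5 is finite and nonzero.
So z = 2 is a pole of order 3.

Final answer: pole of order 3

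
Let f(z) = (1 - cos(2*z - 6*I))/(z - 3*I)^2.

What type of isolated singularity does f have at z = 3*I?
Let u = z - 3*I. The argument of cos is 2*z - 6*I = 2u, so
  f = (1 - cos(2u))/u^2 = ((2u)^2/2 - (2u)^4/24 + ...)/u^2 = 2 - (2/3)*u^2 + ...
The Laurent expansion about u = 0 has no negative powers; equivalently lim_{z→3*I} f(z) = 2 exists and is finite.
So the singularity is removable.

Final answer: removable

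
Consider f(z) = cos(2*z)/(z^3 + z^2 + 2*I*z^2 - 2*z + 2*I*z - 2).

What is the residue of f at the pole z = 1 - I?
Write f(z) = P(z)/Q(z) with P(z) = cos(2*z) and Q(z) = z^3 + z^2 + 2*I*z^2 - 2*z + 2*I*z - 2.
The denominator factors as Q(z) = (z - 1 + I)*(z + 1)*(z + 1 + I), so z = 1 - I is a simple zero of Q and P is analytic there; z = 1 - I is therefore a simple pole and
  Res(f, z₀) = P(z₀)/Q'(z₀).

Q'(z) = 3*z^2 + 2*z + 4*I*z - 2 + 2*I, so Q'(1 - I) = 4 - 2*I.
P(1 - I) = cos(2 - 2*I).

Res(f, 1 - I) = (cos(2 - 2*I))/(4 - 2*I) = (1/5 + I/10)*cos(2 - 2*I)

Final answer: (1/5 + I/10)*cos(2 - 2*I)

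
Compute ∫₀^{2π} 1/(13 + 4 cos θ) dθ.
2*sqrt(17)*pi/51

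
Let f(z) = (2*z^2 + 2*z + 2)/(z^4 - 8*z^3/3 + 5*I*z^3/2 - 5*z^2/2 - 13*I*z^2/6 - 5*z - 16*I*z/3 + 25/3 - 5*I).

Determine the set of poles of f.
The singularities of f are the zeros of the denominator. Factoring,
  z^4 - 8*z^3/3 + 5*I*z^3/2 - 5*z^2/2 - 13*I*z^2/6 - 5*z - 16*I*z/3 + 25/3 - 5*I = (z - 3 + I)*(z - 1 + I)*(z + 1/3 + 3*I/2)*(z + 1 - I)
so the candidates are z = 3 - I, z = 1 - I, z = -1/3 - 3*I/2, z = -1 + I.

Check the numerator P(z) = 2*z^2 + 2*z + 2 at each one:
  P(3 - I) = 24 - 14*I ≠ 0, so z = 3 - I is a (simple) pole.
  P(1 - I) = 4 - 6*I ≠ 0, so z = 1 - I is a (simple) pole.
  P(-1/3 - 3*I/2) = -53/18 - I ≠ 0, so z = -1/3 - 3*I/2 is a (simple) pole.
  P(-1 + I) = -2*I ≠ 0, so z = -1 + I is a (simple) pole.

Poles of f: {-1 + I, -1/3 - 3*I/2, 1 - I, 3 - I}

Final answer: {-1 + I, -1/3 - 3*I/2, 1 - I, 3 - I}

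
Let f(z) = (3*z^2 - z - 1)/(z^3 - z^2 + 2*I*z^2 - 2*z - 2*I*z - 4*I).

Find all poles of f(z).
The singularities of f are the zeros of the denominator. Factoring,
  z^3 - z^2 + 2*I*z^2 - 2*z - 2*I*z - 4*I = (z + 2*I)*(z - 2)*(z + 1)
so the candidates are z = -2*I, z = 2, z = -1.

Check the numerator P(z) = 3*z^2 - z - 1 at each one:
  P(-2*I) = -13 + 2*I ≠ 0, so z = -2*I is a (simple) pole.
  P(2) = 9 ≠ 0, so z = 2 is a (simple) pole.
  P(-1) = 3 ≠ 0, so z = -1 is a (simple) pole.

Poles of f: {-1, -2*I, 2}

Final answer: {-1, -2*I, 2}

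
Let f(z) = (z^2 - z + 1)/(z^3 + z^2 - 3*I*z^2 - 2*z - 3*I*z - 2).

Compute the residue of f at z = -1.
Write f(z) = P(z)/Q(z) with P(z) = z^2 - z + 1 and Q(z) = z^3 + z^2 - 3*I*z^2 - 2*z - 3*I*z - 2.
The denominator factors as Q(z) = (z - 2*I)*(z - I)*(z + 1), so z = -1 is a simple zero of Q and P is analytic there; z = -1 is therefore a simple pole and
  Res(f, z₀) = P(z₀)/Q'(z₀).

Q'(z) = 3*z^2 + 2*z - 6*I*z - 2 - 3*I, so Q'(-1) = -1 + 3*I.
P(-1) = 3.

Res(f, -1) = (3)/(-1 + 3*I) = -3/10 - 9*I/10

Final answer: -3/10 - 9*I/10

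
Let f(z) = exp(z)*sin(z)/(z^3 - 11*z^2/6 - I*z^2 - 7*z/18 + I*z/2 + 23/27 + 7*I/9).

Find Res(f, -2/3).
Write f(z) = P(z)/Q(z) with P(z) = exp(z)*sin(z) and Q(z) = z^3 - 11*z^2/6 - I*z^2 - 7*z/18 + I*z/2 + 23/27 + 7*I/9.
The denominator factors as Q(z) = (z + 2/3)*(z - 3/2 - 2*I/3)*(z - 1 - I/3), so z = -2/3 is a simple zero of Q and P is analytic there; z = -2/3 is therefore a simple pole and
  Res(f, z₀) = P(z₀)/Q'(z₀).

Q'(z) = 3*z^2 - 11*z/3 - 2*I*z - 7/18 + I/2, so Q'(-2/3) = 61/18 + 11*I/6.
P(-2/3) = -exp(-2/3)*sin(2/3).

Res(f, -2/3) = (-exp(-2/3)*sin(2/3))/(61/18 + 11*I/6) = (-549/2405 + 297*I/2405)*exp(-2/3)*sin(2/3)

Final answer: (-549/2405 + 297*I/2405)*exp(-2/3)*sin(2/3)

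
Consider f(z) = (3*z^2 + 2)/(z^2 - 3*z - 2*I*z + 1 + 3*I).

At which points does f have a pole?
The singularities of f are the zeros of the denominator. Factoring,
  z^2 - 3*z - 2*I*z + 1 + 3*I = (z - 1 - I)*(z - 2 - I)
so the candidates are z = 1 + I, z = 2 + I.

Check the numerator P(z) = 3*z^2 + 2 at each one:
  P(1 + I) = 2 + 6*I ≠ 0, so z = 1 + I is a (simple) pole.
  P(2 + I) = 11 + 12*I ≠ 0, so z = 2 + I is a (simple) pole.

Poles of f: {1 + I, 2 + I}

Final answer: {1 + I, 2 + I}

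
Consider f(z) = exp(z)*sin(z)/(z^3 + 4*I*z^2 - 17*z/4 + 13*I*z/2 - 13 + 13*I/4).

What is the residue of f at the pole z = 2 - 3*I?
Write f(z) = P(z)/Q(z) with P(z) = exp(z)*sin(z) and Q(z) = z^3 + 4*I*z^2 - 17*z/4 + 13*I*z/2 - 13 + 13*I/4.
The denominator factors as Q(z) = (z + 1/2 + 2*I)*(z + 3/2 - I)*(z - 2 + 3*I), so z = 2 - 3*I is a simple zero of Q and P is analytic there; z = 2 - 3*I is therefore a simple pole and
  Res(f, z₀) = P(z₀)/Q'(z₀).

Q'(z) = 3*z^2 + 8*I*z - 17/4 + 13*I/2, so Q'(2 - 3*I) = 19/4 - 27*I/2.
P(2 - 3*I) = exp(2 - 3*I)*sin(2 - 3*I).

Res(f, 2 - 3*I) = (exp(2 - 3*I)*sin(2 - 3*I))/(19/4 - 27*I/2) = (76/3277 + 216*I/3277)*exp(2 - 3*I)*sin(2 - 3*I)

Final answer: (76/3277 + 216*I/3277)*exp(2 - 3*I)*sin(2 - 3*I)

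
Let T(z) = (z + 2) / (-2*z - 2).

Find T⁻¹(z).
Set w = T(z) = (z + 2) / (-2*z - 2) and solve for z:
  w*(-2*z - 2) = z + 2
  -2*w + z*(-2*w - 1) - 2 = 0
  z*(-2*w - 1) = 2*w + 2
  z = (-2*w - 2)/(2*w + 1)
Renaming the variable, T⁻¹(z) = (-2*z - 2)/(2*z + 1).
(Check: ad - bc = 2 ≠ 0, so T is invertible.)

Final answer: (-2*z - 2)/(2*z + 1)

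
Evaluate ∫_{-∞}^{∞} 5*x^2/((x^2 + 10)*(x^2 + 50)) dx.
Let f(z) = 5*z^2/((z^2 + 10)*(z^2 + 50)). The denominator has no real zeros and deg Q - deg P = 2 ≥ 2, so the integral of f over the upper semicircle |z| = R tends to 0 as R → ∞. Closing the contour in the upper half-plane,
  ∫_{-∞}^{∞} f(x) dx = 2πi · Σ Res(f, z_k)  over the poles with Im z_k > 0.

Zeros of the denominator: z^2 + 10 = 0 gives z = ±sqrt(10)*I; z^2 + 50 = 0 gives z = ±5*sqrt(2)*I.
Upper half-plane: z = sqrt(10)*I, z = 5*sqrt(2)*I (simple).

Each pole is a simple zero of Q(z) = z^4 + 60*z^2 + 500, so Res(f, z₀) = P(z₀)/Q'(z₀) with P(z) = 5*z^2, Q'(z) = 4*z^3 + 120*z:
  Res(f, sqrt(10)*I) = (-50)/(80*sqrt(10)*I) = sqrt(10)*I/16
  Res(f, 5*sqrt(2)*I) = (-250)/(-400*sqrt(2)*I) = -5*sqrt(2)*I/16

Sum of residues: I*(-5*sqrt(2) + sqrt(10))/16
∫_{-∞}^{∞} f(x) dx = 2πi · (I*(-5*sqrt(2) + sqrt(10))/16) = pi*(-sqrt(10) + 5*sqrt(2))/8

Final answer: pi*(-sqrt(10) + 5*sqrt(2))/8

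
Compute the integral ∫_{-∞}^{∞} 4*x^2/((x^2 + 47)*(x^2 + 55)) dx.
Let f(z) = 4*z^2/((z^2 + 47)*(z^2 + 55)). The denominator has no real zeros and deg Q - deg P = 2 ≥ 2, so the integral of f over the upper semicircle |z| = R tends to 0 as R → ∞. Closing the contour in the upper half-plane,
  ∫_{-∞}^{∞} f(x) dx = 2πi · Σ Res(f, z_k)  over the poles with Im z_k > 0.

Zeros of the denominator: z^2 + 55 = 0 gives z = ±sqrt(55)*I; z^2 + 47 = 0 gives z = ±sqrt(47)*I.
Upper half-plane: z = sqrt(47)*I, z = sqrt(55)*I (simple).

Each pole is a simple zero of Q(z) = z^4 + 102*z^2 + 2585, so Res(f, z₀) = P(z₀)/Q'(z₀) with P(z) = 4*z^2, Q'(z) = 4*z^3 + 204*z:
  Res(f, sqrt(47)*I) = (-188)/(16*sqrt(47)*I) = sqrt(47)*I/4
  Res(f, sqrt(55)*I) = (-220)/(-16*sqrt(55)*I) = -sqrt(55)*I/4

Sum of residues: I*(-sqrt(55) + sqrt(47))/4
∫_{-∞}^{∞} f(x) dx = 2πi · (I*(-sqrt(55) + sqrt(47))/4) = pi*(-sqrt(47) + sqrt(55))/2

Final answer: pi*(-sqrt(47) + sqrt(55))/2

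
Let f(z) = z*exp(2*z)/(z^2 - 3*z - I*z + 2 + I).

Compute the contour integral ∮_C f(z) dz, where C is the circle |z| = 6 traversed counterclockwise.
By the residue theorem, ∮_C f(z) dz = 2πi · (sum of the residues of f at the poles inside |z| = 6).

The denominator factors as (z - 2 - I)*(z - 1), so the singularities of f are simple poles at z = 2 + I, z = 1.
  |2 + I|² = 5 < 36 = 6², so this pole is inside the contour.
  |1|² = 1 < 36 = 6², so this pole is inside the contour.

With P(z) = z*exp(2*z) and Q(z) = z^2 - 3*z - I*z + 2 + I, each pole is simple, so Res(f, z₀) = P(z₀)/Q'(z₀) with Q'(z) = 2*z - 3 - I.
  Res(f, 2 + I) = P(2 + I)/Q'(2 + I) = ((2 + I)*exp(4 + 2*I))/(1 + I) = (3/2 - I/2)*exp(4 + 2*I)
  Res(f, 1) = P(1)/Q'(1) = (exp(2))/(-1 - I) = (-1/2 + I/2)*exp(2)

Sum of residues inside C: (-1/2 + I/2)*exp(2) + (3/2 - I/2)*exp(4 + 2*I)
∮_C f(z) dz = 2πi · ((-1/2 + I/2)*exp(2) + (3/2 - I/2)*exp(4 + 2*I)) = pi*(1 + 3*I)*exp(4 + 2*I) + pi*(-1 - I)*exp(2)

Final answer: pi*(1 + 3*I)*exp(4 + 2*I) + pi*(-1 - I)*exp(2)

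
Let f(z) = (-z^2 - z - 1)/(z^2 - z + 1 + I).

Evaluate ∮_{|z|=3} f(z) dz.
-4*I*pi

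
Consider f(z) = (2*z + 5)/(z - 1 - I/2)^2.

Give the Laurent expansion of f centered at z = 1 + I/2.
Put w = z - (1 + I/2), i.e. z = w + 1 + I/2. The denominator is w^2, so it suffices to rewrite the numerator in powers of w.

P(z) = 2*z + 5
P(w + 1 + I/2) = 7 + I + 2*w

Dividing each term by w^2:
  f = (7 + I)/w^2 + 2/w

Substituting back w = z - 1 - I/2:
  f(z) = (7 + I)/(z - 1 - I/2)^2 + 2/(z - 1 - I/2)

The series is finite because the numerator is a polynomial; the negative powers form the principal part, and the coefficient of 1/(z - 1 - I/2) gives Res(f, 1 + I/2) = 2.

Final answer: (7 + I)/(z - 1 - I/2)^2 + 2/(z - 1 - I/2)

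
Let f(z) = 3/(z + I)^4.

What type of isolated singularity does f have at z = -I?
pole of order 4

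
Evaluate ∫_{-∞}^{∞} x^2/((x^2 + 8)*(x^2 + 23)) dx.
Let f(z) = z^2/((z^2 + 8)*(z^2 + 23)). The denominator has no real zeros and deg Q - deg P = 2 ≥ 2, so the integral of f over the upper semicircle |z| = R tends to 0 as R → ∞. Closing the contour in the upper half-plane,
  ∫_{-∞}^{∞} f(x) dx = 2πi · Σ Res(f, z_k)  over the poles with Im z_k > 0.

Zeros of the denominator: z^2 + 8 = 0 gives z = ±2*sqrt(2)*I; z^2 + 23 = 0 gives z = ±sqrt(23)*I.
Upper half-plane: z = 2*sqrt(2)*I, z = sqrt(23)*I (simple).

Each pole is a simple zero of Q(z) = z^4 + 31*z^2 + 184, so Res(f, z₀) = P(z₀)/Q'(z₀) with P(z) = z^2, Q'(z) = 4*z^3 + 62*z:
  Res(f, 2*sqrt(2)*I) = (-8)/(60*sqrt(2)*I) = sqrt(2)*I/15
  Res(f, sqrt(23)*I) = (-23)/(-30*sqrt(23)*I) = -sqrt(23)*I/30

Sum of residues: I*(-sqrt(23) + 2*sqrt(2))/30
∫_{-∞}^{∞} f(x) dx = 2πi · (I*(-sqrt(23) + 2*sqrt(2))/30) = pi*(-2*sqrt(2) + sqrt(23))/15

Final answer: pi*(-2*sqrt(2) + sqrt(23))/15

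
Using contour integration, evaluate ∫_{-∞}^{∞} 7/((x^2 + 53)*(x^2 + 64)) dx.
Let f(z) = 7/((z^2 + 53)*(z^2 + 64)). The denominator has no real zeros and deg Q - deg P = 4 ≥ 2, so the integral of f over the upper semicircle |z| = R tends to 0 as R → ∞. Closing the contour in the upper half-plane,
  ∫_{-∞}^{∞} f(x) dx = 2πi · Σ Res(f, z_k)  over the poles with Im z_k > 0.

Zeros of the denominator: z^2 + 64 = 0 gives z = ±8*I; z^2 + 53 = 0 gives z = ±sqrt(53)*I.
Upper half-plane: z = 8*I, z = sqrt(53)*I (simple).

Each pole is a simple zero of Q(z) = z^4 + 117*z^2 + 3392, so Res(f, z₀) = P(z₀)/Q'(z₀) with P(z) = 7, Q'(z) = 4*z^3 + 234*z:
  Res(f, 8*I) = (7)/(-176*I) = 7*I/176
  Res(f, sqrt(53)*I) = (7)/(22*sqrt(53)*I) = -7*sqrt(53)*I/1166

Sum of residues: 7*I*(53 - 8*sqrt(53))/9328
∫_{-∞}^{∞} f(x) dx = 2πi · (7*I*(53 - 8*sqrt(53))/9328) = 7*pi*(-53 + 8*sqrt(53))/4664

Final answer: 7*pi*(-53 + 8*sqrt(53))/4664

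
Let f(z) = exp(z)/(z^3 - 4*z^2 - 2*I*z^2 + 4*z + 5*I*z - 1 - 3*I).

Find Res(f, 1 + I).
Write f(z) = P(z)/Q(z) with P(z) = exp(z) and Q(z) = z^3 - 4*z^2 - 2*I*z^2 + 4*z + 5*I*z - 1 - 3*I.
The denominator factors as Q(z) = (z - 1 - I)*(z - 2 - I)*(z - 1), so z = 1 + I is a simple zero of Q and P is analytic there; z = 1 + I is therefore a simple pole and
  Res(f, z₀) = P(z₀)/Q'(z₀).

Q'(z) = 3*z^2 - 8*z - 4*I*z + 4 + 5*I, so Q'(1 + I) = -I.
P(1 + I) = exp(1 + I).

Res(f, 1 + I) = (exp(1 + I))/(-I) = I*exp(1 + I)

Final answer: I*exp(1 + I)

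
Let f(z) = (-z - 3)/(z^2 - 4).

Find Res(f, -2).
Write f(z) = P(z)/Q(z) with P(z) = -z - 3 and Q(z) = z^2 - 4.
The denominator factors as Q(z) = (z + 2)*(z - 2), so z = -2 is a simple zero of Q and P is analytic there; z = -2 is therefore a simple pole and
  Res(f, z₀) = P(z₀)/Q'(z₀).

Q'(z) = 2*z, so Q'(-2) = -4.
P(-2) = -1.

Res(f, -2) = (-1)/(-4) = 1/4

Final answer: 1/4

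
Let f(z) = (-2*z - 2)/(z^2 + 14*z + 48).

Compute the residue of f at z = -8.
Write f(z) = P(z)/Q(z) with P(z) = -2*z - 2 and Q(z) = z^2 + 14*z + 48.
The denominator factors as Q(z) = (z + 6)*(z + 8), so z = -8 is a simple zero of Q and P is analytic there; z = -8 is therefore a simple pole and
  Res(f, z₀) = P(z₀)/Q'(z₀).

Q'(z) = 2*z + 14, so Q'(-8) = -2.
P(-8) = 14.

Res(f, -8) = (14)/(-2) = -7

Final answer: -7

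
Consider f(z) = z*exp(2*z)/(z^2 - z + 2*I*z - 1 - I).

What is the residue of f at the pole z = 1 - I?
Write f(z) = P(z)/Q(z) with P(z) = z*exp(2*z) and Q(z) = z^2 - z + 2*I*z - 1 - I.
The denominator factors as Q(z) = (z + I)*(z - 1 + I), so z = 1 - I is a simple zero of Q and P is analytic there; z = 1 - I is therefore a simple pole and
  Res(f, z₀) = P(z₀)/Q'(z₀).

Q'(z) = 2*z - 1 + 2*I, so Q'(1 - I) = 1.
P(1 - I) = (1 - I)*exp(2 - 2*I).

Res(f, 1 - I) = ((1 - I)*exp(2 - 2*I))/(1) = (1 - I)*exp(2 - 2*I)

Final answer: (1 - I)*exp(2 - 2*I)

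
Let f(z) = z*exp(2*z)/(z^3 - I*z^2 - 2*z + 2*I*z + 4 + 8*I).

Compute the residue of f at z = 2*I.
(1/26 - 5*I/26)*exp(4*I)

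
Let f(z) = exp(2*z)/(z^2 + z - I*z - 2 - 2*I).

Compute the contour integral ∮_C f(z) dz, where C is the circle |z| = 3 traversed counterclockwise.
By the residue theorem, ∮_C f(z) dz = 2πi · (sum of the residues of f at the poles inside |z| = 3).

The denominator factors as (z - 1 - I)*(z + 2), so the singularities of f are simple poles at z = 1 + I, z = -2.
  |1 + I|² = 2 < 9 = 3², so this pole is inside the contour.
  |-2|² = 4 < 9 = 3², so this pole is inside the contour.

With P(z) = exp(2*z) and Q(z) = z^2 + z - I*z - 2 - 2*I, each pole is simple, so Res(f, z₀) = P(z₀)/Q'(z₀) with Q'(z) = 2*z + 1 - I.
  Res(f, 1 + I) = P(1 + I)/Q'(1 + I) = (exp(2 + 2*I))/(3 + I) = (3/10 - I/10)*exp(2 + 2*I)
  Res(f, -2) = P(-2)/Q'(-2) = (exp(-4))/(-3 - I) = (-3/10 + I/10)*exp(-4)

Sum of residues inside C: (-3/10 + I/10)*exp(-4) + (3/10 - I/10)*exp(2 + 2*I)
∮_C f(z) dz = 2πi · ((-3/10 + I/10)*exp(-4) + (3/10 - I/10)*exp(2 + 2*I)) = pi*(1/5 + 3*I/5)*exp(2 + 2*I) + pi*(-1/5 - 3*I/5)*exp(-4)

Final answer: pi*(1/5 + 3*I/5)*exp(2 + 2*I) + pi*(-1/5 - 3*I/5)*exp(-4)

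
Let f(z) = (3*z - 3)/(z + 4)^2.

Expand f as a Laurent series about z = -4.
Put w = z - (-4), i.e. z = w - 4. The denominator is w^2, so it suffices to rewrite the numerator in powers of w.

P(z) = 3*z - 3
P(w - 4) = -15 + 3*w

Dividing each term by w^2:
  f = -15/w^2 + 3/w

Substituting back w = z + 4:
  f(z) = -15/(z + 4)^2 + 3/(z + 4)

The series is finite because the numerator is a polynomial; the negative powers form the principal part, and the coefficient of 1/(z + 4) gives Res(f, -4) = 3.

Final answer: -15/(z + 4)^2 + 3/(z + 4)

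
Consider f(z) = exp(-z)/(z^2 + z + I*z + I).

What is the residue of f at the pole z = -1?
exp(1)*(-1/2 - I/2)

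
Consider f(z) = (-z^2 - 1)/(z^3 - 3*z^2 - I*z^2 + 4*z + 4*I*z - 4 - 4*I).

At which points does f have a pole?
The singularities of f are the zeros of the denominator. Factoring,
  z^3 - 3*z^2 - I*z^2 + 4*z + 4*I*z - 4 - 4*I = (z - 2*I)*(z - 1 + I)*(z - 2)
so the candidates are z = 2*I, z = 1 - I, z = 2.

Check the numerator P(z) = -z^2 - 1 at each one:
  P(2*I) = 3 ≠ 0, so z = 2*I is a (simple) pole.
  P(1 - I) = -1 + 2*I ≠ 0, so z = 1 - I is a (simple) pole.
  P(2) = -5 ≠ 0, so z = 2 is a (simple) pole.

Poles of f: {2*I, 1 - I, 2}

Final answer: {2*I, 1 - I, 2}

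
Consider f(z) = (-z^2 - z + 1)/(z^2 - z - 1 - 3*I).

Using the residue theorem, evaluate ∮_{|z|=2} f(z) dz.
By the residue theorem, ∮_C f(z) dz = 2πi · (sum of the residues of f at the poles inside |z| = 2).

The denominator factors as (z - 2 - I)*(z + 1 + I), so the singularities of f are simple poles at z = 2 + I, z = -1 - I.
  |2 + I|² = 5 > 4 = 2², so this pole is outside the contour.
  |-1 - I|² = 2 < 4 = 2², so this pole is inside the contour.

With P(z) = -z^2 - z + 1 and Q(z) = z^2 - z - 1 - 3*I, each pole is simple, so Res(f, z₀) = P(z₀)/Q'(z₀) with Q'(z) = 2*z - 1.
  Res(f, -1 - I) = P(-1 - I)/Q'(-1 - I) = (2 - I)/(-3 - 2*I) = -4/13 + 7*I/13

∮_C f(z) dz = 2πi · (-4/13 + 7*I/13) = pi*(-14/13 - 8*I/13)

Final answer: pi*(-14/13 - 8*I/13)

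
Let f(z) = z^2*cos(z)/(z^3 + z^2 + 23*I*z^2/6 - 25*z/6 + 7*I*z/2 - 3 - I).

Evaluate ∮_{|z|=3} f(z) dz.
By the residue theorem, ∮_C f(z) dz = 2πi · (sum of the residues of f at the poles inside |z| = 3).

The denominator factors as (z + 2*I)*(z + 1 + I/3)*(z + 3*I/2), so the singularities of f are simple poles at z = -2*I, z = -1 - I/3, z = -3*I/2.
  |-2*I|² = 4 < 9 = 3², so this pole is inside the contour.
  |-1 - I/3|² = 10/9 < 9 = 3², so this pole is inside the contour.
  |-3*I/2|² = 9/4 < 9 = 3², so this pole is inside the contour.

With P(z) = z^2*cos(z) and Q(z) = z^3 + z^2 + 23*I*z^2/6 - 25*z/6 + 7*I*z/2 - 3 - I, each pole is simple, so Res(f, z₀) = P(z₀)/Q'(z₀) with Q'(z) = 3*z^2 + 2*z + 23*I*z/3 - 25/6 + 7*I/2.
  Res(f, -2*I) = P(-2*I)/Q'(-2*I) = (-4*cosh(2))/(-5/6 - I/2) = (60/17 - 36*I/17)*cosh(2)
  Res(f, -1 - I/3) = P(-1 - I/3)/Q'(-1 - I/3) = ((8/9 + 2*I/3)*cos(1 + I/3))/(-17/18 - 17*I/6) = (-26/85 + 18*I/85)*cos(1 + I/3)
  Res(f, -3*I/2) = P(-3*I/2)/Q'(-3*I/2) = (-9*cosh(3/2)/4)/(7/12 + I/2) = (-189/85 + 162*I/85)*cosh(3/2)

Sum of residues inside C: (60/17 - 36*I/17)*cosh(2) + (-26/85 + 18*I/85)*cos(1 + I/3) + (-189/85 + 162*I/85)*cosh(3/2)
∮_C f(z) dz = 2πi · ((60/17 - 36*I/17)*cosh(2) + (-26/85 + 18*I/85)*cos(1 + I/3) + (-189/85 + 162*I/85)*cosh(3/2)) = pi*(-324/85 - 378*I/85)*cosh(3/2) + pi*(-36/85 - 52*I/85)*cos(1 + I/3) + pi*(72/17 + 120*I/17)*cosh(2)

Final answer: pi*(-324/85 - 378*I/85)*cosh(3/2) + pi*(-36/85 - 52*I/85)*cos(1 + I/3) + pi*(72/17 + 120*I/17)*cosh(2)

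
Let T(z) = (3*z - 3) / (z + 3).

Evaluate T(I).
Substitute z = I:
  numerator:   3*(I) - 3 = -3 + 3*I
  denominator: (I) + 3 = 3 + I
T(I) = (-3 + 3*I)/(3 + I); multiplying numerator and denominator by the conjugate 3 - I gives (-6 + 12*I)/10 = -3/5 + 6*I/5

Final answer: -3/5 + 6*I/5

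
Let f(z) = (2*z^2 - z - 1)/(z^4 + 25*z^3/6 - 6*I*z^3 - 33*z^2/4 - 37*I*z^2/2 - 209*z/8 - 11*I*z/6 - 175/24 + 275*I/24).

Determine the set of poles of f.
The singularities of f are the zeros of the denominator. Factoring,
  z^4 + 25*z^3/6 - 6*I*z^3 - 33*z^2/4 - 37*I*z^2/2 - 209*z/8 - 11*I*z/6 - 175/24 + 275*I/24 = (z - 1/3 - 3*I/2)*(z + 3/2 - 2*I)*(z + 1 - I)*(z + 2 - 3*I/2)
so the candidates are z = 1/3 + 3*I/2, z = -3/2 + 2*I, z = -1 + I, z = -2 + 3*I/2.

Check the numerator P(z) = 2*z^2 - z - 1 at each one:
  P(1/3 + 3*I/2) = -101/18 + I/2 ≠ 0, so z = 1/3 + 3*I/2 is a (simple) pole.
  P(-3/2 + 2*I) = -3 - 14*I ≠ 0, so z = -3/2 + 2*I is a (simple) pole.
  P(-1 + I) = -5*I ≠ 0, so z = -1 + I is a (simple) pole.
  P(-2 + 3*I/2) = 9/2 - 27*I/2 ≠ 0, so z = -2 + 3*I/2 is a (simple) pole.

Poles of f: {-2 + 3*I/2, -3/2 + 2*I, -1 + I, 1/3 + 3*I/2}

Final answer: {-2 + 3*I/2, -3/2 + 2*I, -1 + I, 1/3 + 3*I/2}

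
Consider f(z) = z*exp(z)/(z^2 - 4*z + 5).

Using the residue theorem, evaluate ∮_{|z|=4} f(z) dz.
By the residue theorem, ∮_C f(z) dz = 2πi · (sum of the residues of f at the poles inside |z| = 4).

The denominator factors as (z - 2 + I)*(z - 2 - I), so the singularities of f are simple poles at z = 2 - I, z = 2 + I.
  |2 - I|² = 5 < 16 = 4², so this pole is inside the contour.
  |2 + I|² = 5 < 16 = 4², so this pole is inside the contour.

With P(z) = z*exp(z) and Q(z) = z^2 - 4*z + 5, each pole is simple, so Res(f, z₀) = P(z₀)/Q'(z₀) with Q'(z) = 2*z - 4.
  Res(f, 2 - I) = P(2 - I)/Q'(2 - I) = ((2 - I)*exp(2 - I))/(-2*I) = (1/2 + I)*exp(2 - I)
  Res(f, 2 + I) = P(2 + I)/Q'(2 + I) = ((2 + I)*exp(2 + I))/(2*I) = (1/2 - I)*exp(2 + I)

Sum of residues inside C: (1/2 - I)*exp(2 + I) + (1/2 + I)*exp(2 - I)
∮_C f(z) dz = 2πi · ((1/2 - I)*exp(2 + I) + (1/2 + I)*exp(2 - I)) = pi*(-2 + I)*exp(2 - I) + pi*(2 + I)*exp(2 + I)

Final answer: pi*(-2 + I)*exp(2 - I) + pi*(2 + I)*exp(2 + I)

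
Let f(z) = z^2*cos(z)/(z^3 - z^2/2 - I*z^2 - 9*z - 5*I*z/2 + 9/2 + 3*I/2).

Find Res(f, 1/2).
Write f(z) = P(z)/Q(z) with P(z) = z^2*cos(z) and Q(z) = z^3 - z^2/2 - I*z^2 - 9*z - 5*I*z/2 + 9/2 + 3*I/2.
The denominator factors as Q(z) = (z + 3)*(z - 3 - I)*(z - 1/2), so z = 1/2 is a simple zero of Q and P is analytic there; z = 1/2 is therefore a simple pole and
  Res(f, z₀) = P(z₀)/Q'(z₀).

Q'(z) = 3*z^2 - z - 2*I*z - 9 - 5*I/2, so Q'(1/2) = -35/4 - 7*I/2.
P(1/2) = cos(1/2)/4.

Res(f, 1/2) = (cos(1/2)/4)/(-35/4 - 7*I/2) = (-5/203 + 2*I/203)*cos(1/2)

Final answer: (-5/203 + 2*I/203)*cos(1/2)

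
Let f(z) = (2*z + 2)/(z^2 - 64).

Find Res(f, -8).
Write f(z) = P(z)/Q(z) with P(z) = 2*z + 2 and Q(z) = z^2 - 64.
The denominator factors as Q(z) = (z + 8)*(z - 8), so z = -8 is a simple zero of Q and P is analytic there; z = -8 is therefore a simple pole and
  Res(f, z₀) = P(z₀)/Q'(z₀).

Q'(z) = 2*z, so Q'(-8) = -16.
P(-8) = -14.

Res(f, -8) = (-14)/(-16) = 7/8

Final answer: 7/8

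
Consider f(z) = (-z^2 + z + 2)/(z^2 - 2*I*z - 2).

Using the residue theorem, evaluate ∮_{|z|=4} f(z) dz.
By the residue theorem, ∮_C f(z) dz = 2πi · (sum of the residues of f at the poles inside |z| = 4).

The denominator factors as (z - 1 - I)*(z + 1 - I), so the singularities of f are simple poles at z = 1 + I, z = -1 + I.
  |1 + I|² = 2 < 16 = 4², so this pole is inside the contour.
  |-1 + I|² = 2 < 16 = 4², so this pole is inside the contour.

With P(z) = -z^2 + z + 2 and Q(z) = z^2 - 2*I*z - 2, each pole is simple, so Res(f, z₀) = P(z₀)/Q'(z₀) with Q'(z) = 2*z - 2*I.
  Res(f, 1 + I) = P(1 + I)/Q'(1 + I) = (3 - I)/(2) = 3/2 - I/2
  Res(f, -1 + I) = P(-1 + I)/Q'(-1 + I) = (1 + 3*I)/(-2) = -1/2 - 3*I/2

Sum of residues inside C: 1 - 2*I
∮_C f(z) dz = 2πi · (1 - 2*I) = pi*(4 + 2*I)

Final answer: pi*(4 + 2*I)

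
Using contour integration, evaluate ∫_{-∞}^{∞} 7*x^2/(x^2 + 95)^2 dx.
Let f(z) = 7*z^2/(z^2 + 95)^2. The denominator has no real zeros and deg Q - deg P = 2 ≥ 2, so the integral of f over the upper semicircle |z| = R tends to 0 as R → ∞. Closing the contour in the upper half-plane,
  ∫_{-∞}^{∞} f(x) dx = 2πi · Σ Res(f, z_k)  over the poles with Im z_k > 0.

Zeros of the denominator: z^2 + 95 = 0 gives z = ±sqrt(95)*I.
Upper half-plane: z = sqrt(95)*I (a pole of order 2).

Write f(z) = g(z)/(z - sqrt(95)*I)^2 with g(z) = 7*z^2/(z + sqrt(95)*I)^2. For a double pole, Res(f, z₀) = g'(z₀):
  g'(z) = 14*sqrt(95)*I*z/(z + sqrt(95)*I)^3
  Res(f, sqrt(95)*I) = g'(sqrt(95)*I) = -7*sqrt(95)*I/380

∫_{-∞}^{∞} f(x) dx = 2πi · (-7*sqrt(95)*I/380) = 7*sqrt(95)*pi/190

Final answer: 7*sqrt(95)*pi/190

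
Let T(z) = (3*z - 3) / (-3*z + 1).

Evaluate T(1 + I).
Substitute z = 1 + I:
  numerator:   3*(1 + I) - 3 = 3*I
  denominator: -3*(1 + I) + 1 = -2 - 3*I
T(1 + I) = (3*I)/(-2 - 3*I); multiplying numerator and denominator by the conjugate -2 + 3*I gives (-9 - 6*I)/13 = -9/13 - 6*I/13

Final answer: -9/13 - 6*I/13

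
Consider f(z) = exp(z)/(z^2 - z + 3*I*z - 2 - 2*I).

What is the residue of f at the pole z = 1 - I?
Write f(z) = P(z)/Q(z) with P(z) = exp(z) and Q(z) = z^2 - z + 3*I*z - 2 - 2*I.
The denominator factors as Q(z) = (z + 2*I)*(z - 1 + I), so z = 1 - I is a simple zero of Q and P is analytic there; z = 1 - I is therefore a simple pole and
  Res(f, z₀) = P(z₀)/Q'(z₀).

Q'(z) = 2*z - 1 + 3*I, so Q'(1 - I) = 1 + I.
P(1 - I) = exp(1 - I).

Res(f, 1 - I) = (exp(1 - I))/(1 + I) = (1/2 - I/2)*exp(1 - I)

Final answer: (1/2 - I/2)*exp(1 - I)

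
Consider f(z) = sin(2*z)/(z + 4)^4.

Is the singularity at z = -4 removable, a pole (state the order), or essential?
Write f(z) = g(z)/(z + 4)^4 with g(z) = sin(2*z).
g is entire and g(-4) = -sin(8) ≠ 0, so no factor of (z + 4) cancels: the Laurent expansion of f about z = -4 starts at the power -4, i.e. lim_{z→z₀} (z - z₀)^4 f(z) = -sin(8) is finite and nonzero.
So z = -4 is a pole of order 4.

Final answer: pole of order 4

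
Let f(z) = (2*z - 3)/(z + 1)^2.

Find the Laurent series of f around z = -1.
Put w = z - (-1), i.e. z = w - 1. The denominator is w^2, so it suffices to rewrite the numerator in powers of w.

P(z) = 2*z - 3
P(w - 1) = -5 + 2*w

Dividing each term by w^2:
  f = -5/w^2 + 2/w

Substituting back w = z + 1:
  f(z) = -5/(z + 1)^2 + 2/(z + 1)

The series is finite because the numerator is a polynomial; the negative powers form the principal part, and the coefficient of 1/(z + 1) gives Res(f, -1) = 2.

Final answer: -5/(z + 1)^2 + 2/(z + 1)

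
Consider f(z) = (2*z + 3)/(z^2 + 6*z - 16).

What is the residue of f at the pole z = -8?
13/10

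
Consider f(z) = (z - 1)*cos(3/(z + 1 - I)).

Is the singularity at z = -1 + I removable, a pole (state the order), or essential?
Let u = z + 1 - I. Then
  cos(3/u) = Σ_{k≥0} (-1)^k (3)^(2k)/((2k)!·u^(2k)) = 1 - 9/(2*u^2) + 27/(8*u^4) + ...
which has infinitely many negative powers of u, so cos(3/(z + 1 - I)) has an essential singularity at z = -1 + I.
The extra factor z - 1 is a nonzero polynomial; if the product had at most a pole at z = -1 + I, dividing by that polynomial would leave cos(3/(z + 1 - I)) with at most a pole too — contradiction. (Equivalently, the product's Laurent series still has infinitely many negative powers.)
So the singularity is essential.

Final answer: essential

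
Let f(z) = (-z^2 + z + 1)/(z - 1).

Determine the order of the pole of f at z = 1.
Factor the denominator:
  z - 1 = (z - 1)

The numerator P(z) = -z^2 + z + 1 has P(1) = 1 ≠ 0, so no factor of (z - 1) cancels.
Near z = 1 we can therefore write f(z) = g(z)/(z - 1) with g analytic at 1 and g(1) ≠ 0 (g is just the numerator).

Hence z = 1 is a pole of order 1.

Final answer: 1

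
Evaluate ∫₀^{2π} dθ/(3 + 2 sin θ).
Call the integral J. The integrand is 2π-periodic and we integrate over a full period, so shifting θ does not change the value (θ → θ + π/2 turns sin θ into cos θ). Hence
  J = ∫₀^{2π} dθ/(3 + 2 cos θ).
Put z = e^{iθ}: then cos θ = (z + 1/z)/2, dθ = dz/(iz), and z runs once counterclockwise around |z| = 1:
  J = ∮_{|z|=1} 1/(3 + 2*(z + 1/z)/2) · dz/(iz) = (2/i) ∮_{|z|=1} dz/(2*z^2 + 6*z + 2).
The roots of 2*z^2 + 6*z + 2 are z = (-3 ± sqrt(3^2 - 2^2))/2, with sqrt(5) = sqrt(5); their product is 1, so only z₊ = -3/2 + sqrt(5)/2 lies inside the unit circle (z₋ = -3/2 - sqrt(5)/2 lies outside).
z₊ is a simple zero of q(z) = 2*z^2 + 6*z + 2, so Res(1/q, z₊) = 1/q'(z₊) with q'(z) = 4*z + 6; and q'(z₊) = 2*(z₊ - z₋) = 2*sqrt(5).
Therefore J = (2/i) · 2πi · 1/(2*sqrt(5)) = 2*pi/(sqrt(5)) = 2*sqrt(5)*pi/5

Final answer: 2*sqrt(5)*pi/5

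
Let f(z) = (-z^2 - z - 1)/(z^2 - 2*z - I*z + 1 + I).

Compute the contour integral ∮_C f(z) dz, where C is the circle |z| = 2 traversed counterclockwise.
By the residue theorem, ∮_C f(z) dz = 2πi · (sum of the residues of f at the poles inside |z| = 2).

The denominator factors as (z - 1 - I)*(z - 1), so the singularities of f are simple poles at z = 1 + I, z = 1.
  |1 + I|² = 2 < 4 = 2², so this pole is inside the contour.
  |1|² = 1 < 4 = 2², so this pole is inside the contour.

With P(z) = -z^2 - z - 1 and Q(z) = z^2 - 2*z - I*z + 1 + I, each pole is simple, so Res(f, z₀) = P(z₀)/Q'(z₀) with Q'(z) = 2*z - 2 - I.
  Res(f, 1 + I) = P(1 + I)/Q'(1 + I) = (-2 - 3*I)/(I) = -3 + 2*I
  Res(f, 1) = P(1)/Q'(1) = (-3)/(-I) = -3*I

Sum of residues inside C: -3 - I
∮_C f(z) dz = 2πi · (-3 - I) = pi*(2 - 6*I)

Final answer: pi*(2 - 6*I)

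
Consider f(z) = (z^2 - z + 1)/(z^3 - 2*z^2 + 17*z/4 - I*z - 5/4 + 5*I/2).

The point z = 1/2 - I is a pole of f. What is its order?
Factor the denominator:
  z^3 - 2*z^2 + 17*z/4 - I*z - 5/4 + 5*I/2 = (z - 1/2 + I)^2*(z - 1 - 2*I)

The numerator P(z) = z^2 - z + 1 has P(1/2 - I) = -1/4 ≠ 0, so no factor of (z - 1/2 + I) cancels.
Near z = 1/2 - I we can therefore write f(z) = g(z)/(z - 1/2 + I)^2 with g analytic at 1/2 - I and g(1/2 - I) ≠ 0 (g is the numerator divided by the remaining denominator factors).

Hence z = 1/2 - I is a pole of order 2.

Final answer: 2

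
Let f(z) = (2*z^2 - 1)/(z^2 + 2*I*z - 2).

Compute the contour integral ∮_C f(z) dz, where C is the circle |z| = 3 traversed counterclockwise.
By the residue theorem, ∮_C f(z) dz = 2πi · (sum of the residues of f at the poles inside |z| = 3).

The denominator factors as (z - 1 + I)*(z + 1 + I), so the singularities of f are simple poles at z = 1 - I, z = -1 - I.
  |1 - I|² = 2 < 9 = 3², so this pole is inside the contour.
  |-1 - I|² = 2 < 9 = 3², so this pole is inside the contour.

With P(z) = 2*z^2 - 1 and Q(z) = z^2 + 2*I*z - 2, each pole is simple, so Res(f, z₀) = P(z₀)/Q'(z₀) with Q'(z) = 2*z + 2*I.
  Res(f, 1 - I) = P(1 - I)/Q'(1 - I) = (-1 - 4*I)/(2) = -1/2 - 2*I
  Res(f, -1 - I) = P(-1 - I)/Q'(-1 - I) = (-1 + 4*I)/(-2) = 1/2 - 2*I

Sum of residues inside C: -4*I
∮_C f(z) dz = 2πi · (-4*I) = 8*pi

Final answer: 8*pi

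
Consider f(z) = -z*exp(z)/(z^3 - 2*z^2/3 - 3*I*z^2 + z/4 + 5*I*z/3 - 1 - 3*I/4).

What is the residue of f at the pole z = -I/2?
(6/91 - 9*I/91)*exp(-I/2)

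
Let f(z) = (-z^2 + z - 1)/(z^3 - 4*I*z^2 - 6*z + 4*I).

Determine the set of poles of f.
The singularities of f are the zeros of the denominator. Factoring,
  z^3 - 4*I*z^2 - 6*z + 4*I = (z - 1 - I)*(z - 2*I)*(z + 1 - I)
so the candidates are z = 1 + I, z = 2*I, z = -1 + I.

Check the numerator P(z) = -z^2 + z - 1 at each one:
  P(1 + I) = -I ≠ 0, so z = 1 + I is a (simple) pole.
  P(2*I) = 3 + 2*I ≠ 0, so z = 2*I is a (simple) pole.
  P(-1 + I) = -2 + 3*I ≠ 0, so z = -1 + I is a (simple) pole.

Poles of f: {-1 + I, 2*I, 1 + I}

Final answer: {-1 + I, 2*I, 1 + I}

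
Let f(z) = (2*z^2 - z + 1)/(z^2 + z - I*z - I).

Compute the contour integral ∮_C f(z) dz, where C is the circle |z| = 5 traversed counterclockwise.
By the residue theorem, ∮_C f(z) dz = 2πi · (sum of the residues of f at the poles inside |z| = 5).

The denominator factors as (z + 1)*(z - I), so the singularities of f are simple poles at z = -1, z = I.
  |-1|² = 1 < 25 = 5², so this pole is inside the contour.
  |I|² = 1 < 25 = 5², so this pole is inside the contour.

With P(z) = 2*z^2 - z + 1 and Q(z) = z^2 + z - I*z - I, each pole is simple, so Res(f, z₀) = P(z₀)/Q'(z₀) with Q'(z) = 2*z + 1 - I.
  Res(f, -1) = P(-1)/Q'(-1) = (4)/(-1 - I) = -2 + 2*I
  Res(f, I) = P(I)/Q'(I) = (-1 - I)/(1 + I) = -1

Sum of residues inside C: -3 + 2*I
∮_C f(z) dz = 2πi · (-3 + 2*I) = pi*(-4 - 6*I)

Final answer: pi*(-4 - 6*I)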